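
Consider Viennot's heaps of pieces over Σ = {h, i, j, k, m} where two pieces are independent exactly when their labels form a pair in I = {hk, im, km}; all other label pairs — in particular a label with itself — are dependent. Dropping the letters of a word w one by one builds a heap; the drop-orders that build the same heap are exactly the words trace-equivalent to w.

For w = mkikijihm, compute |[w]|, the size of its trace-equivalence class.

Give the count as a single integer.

piece 0:m — minimal
piece 1:k — minimal
piece 2:i rests on {1:k}
piece 3:k rests on {2:i}
piece 4:i rests on {3:k}
piece 5:j rests on {0:m, 4:i}
piece 6:i rests on {5:j}
piece 7:h rests on {6:i}
piece 8:m rests on {7:h}
minimal pieces: {0:m, 1:k}
ways to finish when only these pieces remain (= sum over removing one remaining piece with nothing left below it):
  1 left: {8}→1
  2 left: {7,8}→1
  3 left: {6,7,8}→1
  4 left: {5,6,7,8}→1
  5 left: {0,5,6,7,8}→1  {4,5,6,7,8}→1
  6 left: {0,4,5,6,7,8}→2  {3,4,5,6,7,8}→1
  7 left: {0,3,4,5,6,7,8}→3  {2,3,4,5,6,7,8}→1
  placing 0:m first → 1 extensions
  placing 1:k first → 4 extensions
total linear extensions = 5

5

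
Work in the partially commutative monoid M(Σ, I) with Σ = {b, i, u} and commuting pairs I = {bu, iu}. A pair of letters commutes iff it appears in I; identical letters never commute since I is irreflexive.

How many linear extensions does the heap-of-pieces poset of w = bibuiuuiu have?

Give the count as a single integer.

drop 0:b onto floor
drop 1:i onto {0:b}
drop 2:b onto {1:i}
drop 3:u onto floor
drop 4:i onto {2:b}
drop 5:u onto {3:u}
drop 6:u onto {5:u}
drop 7:i onto {4:i}
drop 8:u onto {6:u}
ground layer = {0:b, 3:u}
drop-orders for the pieces not yet dropped (sum over which currently-grounded one goes next):
  1 to go: {7} 1  {8} 1
  2 to go: {4,7} 1  {6,8} 1  {7,8} 2
  3 to go: {2,4,7} 1  {4,7,8} 3  {5,6,8} 1  {6,7,8} 3
  4 to go: {1,2,4,7} 1  {2,4,7,8} 4  {3,5,6,8} 1  {4,6,7,8} 6  {5,6,7,8} 4
  5 to go: {0,1,2,4,7} 1  {1,2,4,7,8} 5  {2,4,6,7,8} 10  {3,5,6,7,8} 5  {4,5,6,7,8} 10
  6 to go: {0,1,2,4,7,8} 6  {1,2,4,6,7,8} 15  {2,4,5,6,7,8} 20  {3,4,5,6,7,8} 15
  7 to go: {0,1,2,4,6,7,8} 21  {1,2,4,5,6,7,8} 35  {2,3,4,5,6,7,8} 35
  if 0:b drops first: 70 orders
  if 3:u drops first: 56 orders
heap linearizations: 126

126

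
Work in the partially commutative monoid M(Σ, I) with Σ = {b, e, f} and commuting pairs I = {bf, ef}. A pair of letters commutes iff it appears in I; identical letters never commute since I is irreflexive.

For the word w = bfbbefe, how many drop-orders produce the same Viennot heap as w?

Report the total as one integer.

21

drop 0:b onto floor
drop 1:f onto floor
drop 2:b onto {0:b}
drop 3:b onto {2:b}
drop 4:e onto {3:b}
drop 5:f onto {1:f}
drop 6:e onto {4:e}
ground layer = {0:b, 1:f}
drop-orders for the pieces not yet dropped (sum over which currently-grounded one goes next):
  1 to go: {5} 1  {6} 1
  2 to go: {1,5} 1  {4,6} 1  {5,6} 2
  3 to go: {1,5,6} 3  {3,4,6} 1  {4,5,6} 3
  4 to go: {1,4,5,6} 6  {2,3,4,6} 1  {3,4,5,6} 4
  5 to go: {0,2,3,4,6} 1  {1,3,4,5,6} 10  {2,3,4,5,6} 5
  if 0:b drops first: 15 orders
  if 1:f drops first: 6 orders
heap linearizations: 21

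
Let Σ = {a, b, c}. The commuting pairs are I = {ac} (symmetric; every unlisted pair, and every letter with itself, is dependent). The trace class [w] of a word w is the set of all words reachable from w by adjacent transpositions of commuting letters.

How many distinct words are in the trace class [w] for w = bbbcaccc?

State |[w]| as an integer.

5

#0=b has no predecessor
#1=b depends on [0:b]
#2=b depends on [1:b]
#3=c depends on [2:b]
#4=a depends on [2:b]
#5=c depends on [3:c]
#6=c depends on [5:c]
#7=c depends on [6:c]
sources: [0:b]
N(rest) = Σ N(rest − s) over sources s of rest; N(one piece) = 1:
  size 1 → [4]=1  [7]=1
  size 2 → [4,7]=2  [6,7]=1
  size 3 → [4,6,7]=3  [5,6,7]=1
  size 4 → [3,5,6,7]=1  [4,5,6,7]=4
  size 5 → [3,4,5,6,7]=5
  size 6 → [2,3,4,5,6,7]=5
  first=0(b) contributes 5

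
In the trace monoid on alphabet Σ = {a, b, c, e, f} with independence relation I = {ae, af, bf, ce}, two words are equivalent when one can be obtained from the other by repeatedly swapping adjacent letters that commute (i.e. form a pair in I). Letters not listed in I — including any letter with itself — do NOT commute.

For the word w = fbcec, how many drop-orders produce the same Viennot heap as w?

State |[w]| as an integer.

6

piece 0:f — minimal
piece 1:b — minimal
piece 2:c rests on {0:f, 1:b}
piece 3:e rests on {0:f, 1:b}
piece 4:c rests on {2:c}
minimal pieces: {0:f, 1:b}
ways to finish when only these pieces remain (= sum over removing one remaining piece with nothing left below it):
  1 left: {3}→1  {4}→1
  2 left: {2,4}→1  {3,4}→2
  3 left: {2,3,4}→3
  placing 0:f first → 3 extensions
  placing 1:b first → 3 extensions
total linear extensions = 6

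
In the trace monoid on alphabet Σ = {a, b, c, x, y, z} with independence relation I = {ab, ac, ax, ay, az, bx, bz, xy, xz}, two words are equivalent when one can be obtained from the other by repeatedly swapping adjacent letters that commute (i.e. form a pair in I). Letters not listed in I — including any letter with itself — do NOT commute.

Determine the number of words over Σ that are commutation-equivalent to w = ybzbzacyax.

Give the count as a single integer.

540

0(y) covers ∅
1(b) covers 0:y
2(z) covers 0:y
3(b) covers 1:b
4(z) covers 2:z
5(a) covers ∅
6(c) covers 3:b, 4:z
7(y) covers 6:c
8(a) covers 5:a
9(x) covers 6:c
floor of heap: 0:y, 5:a
completions by unplaced set U, small U first (add the entries for U minus each lowest piece of U):
  |U|=1: {7}:1  {8}:1  {9}:1
  |U|=2: {5,8}:1  {7,8}:2  {7,9}:2  {8,9}:2
  |U|=3: {5,7,8}:3  {5,8,9}:3  {6,7,9}:2  {7,8,9}:6
  |U|=4: {3,6,7,9}:2  {4,6,7,9}:2  {5,7,8,9}:12  {6,7,8,9}:8
  |U|=5: {1,3,6,7,9}:2  {2,4,6,7,9}:2  {3,4,6,7,9}:4  {3,6,7,8,9}:10  {4,6,7,8,9}:10  {5,6,7,8,9}:20
  |U|=6: {1,3,4,6,7,9}:6  {1,3,6,7,8,9}:12  {2,3,4,6,7,9}:6  {2,4,6,7,8,9}:12  {3,4,6,7,8,9}:24  {3,5,6,7,8,9}:30  {4,5,6,7,8,9}:30
  |U|=7: {1,2,3,4,6,7,9}:12  {1,3,4,6,7,8,9}:42  {1,3,5,6,7,8,9}:42  {2,3,4,6,7,8,9}:42  {2,4,5,6,7,8,9}:42  {3,4,5,6,7,8,9}:84
  |U|=8: {0,1,2,3,4,6,7,9}:12  {1,2,3,4,6,7,8,9}:96  {1,3,4,5,6,7,8,9}:168  {2,3,4,5,6,7,8,9}:168
  start at 0(y): 432
  start at 5(a): 108
sum over floor = 540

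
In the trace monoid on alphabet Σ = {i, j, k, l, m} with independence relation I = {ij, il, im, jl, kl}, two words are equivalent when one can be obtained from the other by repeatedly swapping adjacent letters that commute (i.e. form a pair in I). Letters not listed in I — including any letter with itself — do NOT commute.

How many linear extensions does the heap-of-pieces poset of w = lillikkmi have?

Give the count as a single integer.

91

0(l) covers ∅
1(i) covers ∅
2(l) covers 0:l
3(l) covers 2:l
4(i) covers 1:i
5(k) covers 4:i
6(k) covers 5:k
7(m) covers 3:l, 6:k
8(i) covers 6:k
floor of heap: 0:l, 1:i
completions by unplaced set U, small U first (add the entries for U minus each lowest piece of U):
  |U|=1: {7}:1  {8}:1
  |U|=2: {3,7}:1  {7,8}:2
  |U|=3: {2,3,7}:1  {3,7,8}:3  {6,7,8}:2
  |U|=4: {0,2,3,7}:1  {2,3,7,8}:4  {3,6,7,8}:5  {5,6,7,8}:2
  |U|=5: {0,2,3,7,8}:5  {2,3,6,7,8}:9  {3,5,6,7,8}:7  {4,5,6,7,8}:2
  |U|=6: {0,2,3,6,7,8}:14  {1,4,5,6,7,8}:2  {2,3,5,6,7,8}:16  {3,4,5,6,7,8}:9
  |U|=7: {0,2,3,5,6,7,8}:30  {1,3,4,5,6,7,8}:11  {2,3,4,5,6,7,8}:25
  start at 0(l): 36
  start at 1(i): 55
sum over floor = 91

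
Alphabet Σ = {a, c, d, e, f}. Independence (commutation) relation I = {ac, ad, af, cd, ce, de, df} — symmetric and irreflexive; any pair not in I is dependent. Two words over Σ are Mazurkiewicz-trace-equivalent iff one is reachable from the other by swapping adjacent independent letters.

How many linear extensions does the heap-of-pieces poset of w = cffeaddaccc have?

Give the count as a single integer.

drop 0:c onto floor
drop 1:f onto {0:c}
drop 2:f onto {1:f}
drop 3:e onto {2:f}
drop 4:a onto {3:e}
drop 5:d onto floor
drop 6:d onto {5:d}
drop 7:a onto {4:a}
drop 8:c onto {2:f}
drop 9:c onto {8:c}
drop 10:c onto {9:c}
ground layer = {0:c, 5:d}
drop-orders for the pieces not yet dropped (sum over which currently-grounded one goes next):
  1 to go: {6} 1  {7} 1  {10} 1
  2 to go: {4,7} 1  {5,6} 1  {6,7} 2  {6,10} 2  {7,10} 2  {9,10} 1
  3 to go: {3,4,7} 1  {4,6,7} 3  {4,7,10} 3  {5,6,7} 3  {5,6,10} 3  {6,7,10} 6  {6,9,10} 3  {7,9,10} 3  {8,9,10} 1
  4 to go: {3,4,6,7} 4  {3,4,7,10} 4  {4,5,6,7} 6  {4,6,7,10} 12  {4,7,9,10} 6  {5,6,7,10} 12  {5,6,9,10} 6  {6,7,9,10} 12  {6,8,9,10} 4  {7,8,9,10} 4
  5 to go: {3,4,5,6,7} 10  {3,4,6,7,10} 20  {3,4,7,9,10} 10  {4,5,6,7,10} 30  {4,6,7,9,10} 30  {4,7,8,9,10} 10  {5,6,7,9,10} 30  {5,6,8,9,10} 10  {6,7,8,9,10} 20
  6 to go: {3,4,5,6,7,10} 60  {3,4,6,7,9,10} 60  {3,4,7,8,9,10} 20  {4,5,6,7,9,10} 90  {4,6,7,8,9,10} 60  {5,6,7,8,9,10} 60
  7 to go: {2,3,4,7,8,9,10} 20  {3,4,5,6,7,9,10} 210  {3,4,6,7,8,9,10} 140  {4,5,6,7,8,9,10} 210
  8 to go: {1,2,3,4,7,8,9,10} 20  {2,3,4,6,7,8,9,10} 160  {3,4,5,6,7,8,9,10} 560
  9 to go: {0,1,2,3,4,7,8,9,10} 20  {1,2,3,4,6,7,8,9,10} 180  {2,3,4,5,6,7,8,9,10} 720
  if 0:c drops first: 900 orders
  if 5:d drops first: 200 orders
heap linearizations: 1100

1100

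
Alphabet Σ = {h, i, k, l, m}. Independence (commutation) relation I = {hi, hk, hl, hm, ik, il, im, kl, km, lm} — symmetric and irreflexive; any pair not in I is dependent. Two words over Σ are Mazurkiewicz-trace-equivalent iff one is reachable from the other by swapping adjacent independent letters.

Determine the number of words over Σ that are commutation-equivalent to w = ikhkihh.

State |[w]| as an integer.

0(i) covers ∅
1(k) covers ∅
2(h) covers ∅
3(k) covers 1:k
4(i) covers 0:i
5(h) covers 2:h
6(h) covers 5:h
floor of heap: 0:i, 1:k, 2:h
completions by unplaced set U, small U first (add the entries for U minus each lowest piece of U):
  |U|=1: {3}:1  {4}:1  {6}:1
  |U|=2: {0,4}:1  {1,3}:1  {3,4}:2  {3,6}:2  {4,6}:2  {5,6}:1
  |U|=3: {0,3,4}:3  {0,4,6}:3  {1,3,4}:3  {1,3,6}:3  {2,5,6}:1  {3,4,6}:6  {3,5,6}:3  {4,5,6}:3
  |U|=4: {0,1,3,4}:6  {0,3,4,6}:12  {0,4,5,6}:6  {1,3,4,6}:12  {1,3,5,6}:6  {2,3,5,6}:4  {2,4,5,6}:4  {3,4,5,6}:12
  |U|=5: {0,1,3,4,6}:30  {0,2,4,5,6}:10  {0,3,4,5,6}:30  {1,2,3,5,6}:10  {1,3,4,5,6}:30  {2,3,4,5,6}:20
  start at 0(i): 60
  start at 1(k): 60
  start at 2(h): 90
sum over floor = 210

210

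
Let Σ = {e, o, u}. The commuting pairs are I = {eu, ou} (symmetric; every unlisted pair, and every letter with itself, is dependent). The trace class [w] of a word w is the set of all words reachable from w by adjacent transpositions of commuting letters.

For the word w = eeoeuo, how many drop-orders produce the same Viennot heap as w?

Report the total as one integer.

6

drop 0:e onto floor
drop 1:e onto {0:e}
drop 2:o onto {1:e}
drop 3:e onto {2:o}
drop 4:u onto floor
drop 5:o onto {3:e}
ground layer = {0:e, 4:u}
drop-orders for the pieces not yet dropped (sum over which currently-grounded one goes next):
  1 to go: {4} 1  {5} 1
  2 to go: {3,5} 1  {4,5} 2
  3 to go: {2,3,5} 1  {3,4,5} 3
  4 to go: {1,2,3,5} 1  {2,3,4,5} 4
  if 0:e drops first: 5 orders
  if 4:u drops first: 1 orders
heap linearizations: 6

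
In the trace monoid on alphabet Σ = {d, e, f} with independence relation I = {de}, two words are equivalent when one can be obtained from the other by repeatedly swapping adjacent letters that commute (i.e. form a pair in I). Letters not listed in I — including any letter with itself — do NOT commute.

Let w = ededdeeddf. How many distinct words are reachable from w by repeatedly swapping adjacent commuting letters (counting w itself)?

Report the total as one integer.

126

0(e) covers ∅
1(d) covers ∅
2(e) covers 0:e
3(d) covers 1:d
4(d) covers 3:d
5(e) covers 2:e
6(e) covers 5:e
7(d) covers 4:d
8(d) covers 7:d
9(f) covers 6:e, 8:d
floor of heap: 0:e, 1:d
completions by unplaced set U, small U first (add the entries for U minus each lowest piece of U):
  |U|=1: {9}:1
  |U|=2: {6,9}:1  {8,9}:1
  |U|=3: {5,6,9}:1  {6,8,9}:2  {7,8,9}:1
  |U|=4: {2,5,6,9}:1  {4,7,8,9}:1  {5,6,8,9}:3  {6,7,8,9}:3
  |U|=5: {0,2,5,6,9}:1  {2,5,6,8,9}:4  {3,4,7,8,9}:1  {4,6,7,8,9}:4  {5,6,7,8,9}:6
  |U|=6: {0,2,5,6,8,9}:5  {1,3,4,7,8,9}:1  {2,5,6,7,8,9}:10  {3,4,6,7,8,9}:5  {4,5,6,7,8,9}:10
  |U|=7: {0,2,5,6,7,8,9}:15  {1,3,4,6,7,8,9}:6  {2,4,5,6,7,8,9}:20  {3,4,5,6,7,8,9}:15
  |U|=8: {0,2,4,5,6,7,8,9}:35  {1,3,4,5,6,7,8,9}:21  {2,3,4,5,6,7,8,9}:35
  start at 0(e): 56
  start at 1(d): 70
sum over floor = 126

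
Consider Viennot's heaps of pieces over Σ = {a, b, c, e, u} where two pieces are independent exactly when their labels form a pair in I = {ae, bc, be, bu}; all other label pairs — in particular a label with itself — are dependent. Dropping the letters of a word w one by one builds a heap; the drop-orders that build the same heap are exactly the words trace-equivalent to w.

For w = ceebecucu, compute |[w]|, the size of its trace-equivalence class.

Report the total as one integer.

9

#0=c has no predecessor
#1=e depends on [0:c]
#2=e depends on [1:e]
#3=b has no predecessor
#4=e depends on [2:e]
#5=c depends on [4:e]
#6=u depends on [5:c]
#7=c depends on [6:u]
#8=u depends on [7:c]
sources: [0:c, 3:b]
N(rest) = Σ N(rest − s) over sources s of rest; N(one piece) = 1:
  size 1 → [3]=1  [8]=1
  size 2 → [3,8]=2  [7,8]=1
  size 3 → [3,7,8]=3  [6,7,8]=1
  size 4 → [3,6,7,8]=4  [5,6,7,8]=1
  size 5 → [3,5,6,7,8]=5  [4,5,6,7,8]=1
  size 6 → [2,4,5,6,7,8]=1  [3,4,5,6,7,8]=6
  size 7 → [1,2,4,5,6,7,8]=1  [2,3,4,5,6,7,8]=7
  first=0(c) contributes 8
  first=3(b) contributes 1
|[w]| = 9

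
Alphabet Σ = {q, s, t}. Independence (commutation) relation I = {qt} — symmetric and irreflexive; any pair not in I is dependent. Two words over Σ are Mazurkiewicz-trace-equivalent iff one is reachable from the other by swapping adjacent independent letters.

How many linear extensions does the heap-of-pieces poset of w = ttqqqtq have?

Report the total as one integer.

35

piece 0:t — minimal
piece 1:t rests on {0:t}
piece 2:q — minimal
piece 3:q rests on {2:q}
piece 4:q rests on {3:q}
piece 5:t rests on {1:t}
piece 6:q rests on {4:q}
minimal pieces: {0:t, 2:q}
ways to finish when only these pieces remain (= sum over removing one remaining piece with nothing left below it):
  1 left: {5}→1  {6}→1
  2 left: {1,5}→1  {4,6}→1  {5,6}→2
  3 left: {0,1,5}→1  {1,5,6}→3  {3,4,6}→1  {4,5,6}→3
  4 left: {0,1,5,6}→4  {1,4,5,6}→6  {2,3,4,6}→1  {3,4,5,6}→4
  5 left: {0,1,4,5,6}→10  {1,3,4,5,6}→10  {2,3,4,5,6}→5
  placing 0:t first → 15 extensions
  placing 2:q first → 20 extensions
total linear extensions = 35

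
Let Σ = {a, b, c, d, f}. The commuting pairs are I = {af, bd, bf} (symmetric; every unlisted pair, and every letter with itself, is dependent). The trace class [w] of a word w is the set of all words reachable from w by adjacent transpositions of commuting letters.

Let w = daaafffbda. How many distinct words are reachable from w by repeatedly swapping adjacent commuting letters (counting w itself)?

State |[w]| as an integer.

0(d) covers ∅
1(a) covers 0:d
2(a) covers 1:a
3(a) covers 2:a
4(f) covers 0:d
5(f) covers 4:f
6(f) covers 5:f
7(b) covers 3:a
8(d) covers 3:a, 6:f
9(a) covers 7:b, 8:d
floor of heap: 0:d
completions by unplaced set U, small U first (add the entries for U minus each lowest piece of U):
  |U|=1: {9}:1
  |U|=2: {7,9}:1  {8,9}:1
  |U|=3: {6,8,9}:1  {7,8,9}:2
  |U|=4: {3,7,8,9}:2  {5,6,8,9}:1  {6,7,8,9}:3
  |U|=5: {2,3,7,8,9}:2  {3,6,7,8,9}:5  {4,5,6,8,9}:1  {5,6,7,8,9}:4
  |U|=6: {1,2,3,7,8,9}:2  {2,3,6,7,8,9}:7  {3,5,6,7,8,9}:9  {4,5,6,7,8,9}:5
  |U|=7: {1,2,3,6,7,8,9}:9  {2,3,5,6,7,8,9}:16  {3,4,5,6,7,8,9}:14
  |U|=8: {1,2,3,5,6,7,8,9}:25  {2,3,4,5,6,7,8,9}:30
  start at 0(d): 55

55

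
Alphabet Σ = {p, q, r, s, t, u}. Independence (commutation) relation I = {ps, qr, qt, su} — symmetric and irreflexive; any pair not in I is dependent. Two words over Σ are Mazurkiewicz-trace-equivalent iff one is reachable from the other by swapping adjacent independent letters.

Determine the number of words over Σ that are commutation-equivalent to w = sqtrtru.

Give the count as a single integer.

drop 0:s onto floor
drop 1:q onto {0:s}
drop 2:t onto {0:s}
drop 3:r onto {2:t}
drop 4:t onto {3:r}
drop 5:r onto {4:t}
drop 6:u onto {1:q, 5:r}
ground layer = {0:s}
drop-orders for the pieces not yet dropped (sum over which currently-grounded one goes next):
  1 to go: {6} 1
  2 to go: {1,6} 1  {5,6} 1
  3 to go: {1,5,6} 2  {4,5,6} 1
  4 to go: {1,4,5,6} 3  {3,4,5,6} 1
  5 to go: {1,3,4,5,6} 4  {2,3,4,5,6} 1
  if 0:s drops first: 5 orders

5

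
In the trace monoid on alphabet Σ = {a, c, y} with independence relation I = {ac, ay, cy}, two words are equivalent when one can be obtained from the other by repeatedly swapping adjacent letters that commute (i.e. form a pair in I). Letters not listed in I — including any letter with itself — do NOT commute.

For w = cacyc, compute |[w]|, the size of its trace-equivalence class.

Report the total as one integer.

20

0(c) covers ∅
1(a) covers ∅
2(c) covers 0:c
3(y) covers ∅
4(c) covers 2:c
floor of heap: 0:c, 1:a, 3:y
completions by unplaced set U, small U first (add the entries for U minus each lowest piece of U):
  |U|=1: {1}:1  {3}:1  {4}:1
  |U|=2: {1,3}:2  {1,4}:2  {2,4}:1  {3,4}:2
  |U|=3: {0,2,4}:1  {1,2,4}:3  {1,3,4}:6  {2,3,4}:3
  start at 0(c): 12
  start at 1(a): 4
  start at 3(y): 4
sum over floor = 20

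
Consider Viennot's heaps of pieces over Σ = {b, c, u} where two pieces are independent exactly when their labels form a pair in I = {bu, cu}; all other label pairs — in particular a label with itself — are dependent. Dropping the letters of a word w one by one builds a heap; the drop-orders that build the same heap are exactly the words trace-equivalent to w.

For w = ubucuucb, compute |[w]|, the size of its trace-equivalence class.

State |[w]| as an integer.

piece 0:u — minimal
piece 1:b — minimal
piece 2:u rests on {0:u}
piece 3:c rests on {1:b}
piece 4:u rests on {2:u}
piece 5:u rests on {4:u}
piece 6:c rests on {3:c}
piece 7:b rests on {6:c}
minimal pieces: {0:u, 1:b}
ways to finish when only these pieces remain (= sum over removing one remaining piece with nothing left below it):
  1 left: {5}→1  {7}→1
  2 left: {4,5}→1  {5,7}→2  {6,7}→1
  3 left: {2,4,5}→1  {3,6,7}→1  {4,5,7}→3  {5,6,7}→3
  4 left: {0,2,4,5}→1  {1,3,6,7}→1  {2,4,5,7}→4  {3,5,6,7}→4  {4,5,6,7}→6
  5 left: {0,2,4,5,7}→5  {1,3,5,6,7}→5  {2,4,5,6,7}→10  {3,4,5,6,7}→10
  6 left: {0,2,4,5,6,7}→15  {1,3,4,5,6,7}→15  {2,3,4,5,6,7}→20
  placing 0:u first → 35 extensions
  placing 1:b first → 35 extensions
total linear extensions = 70

70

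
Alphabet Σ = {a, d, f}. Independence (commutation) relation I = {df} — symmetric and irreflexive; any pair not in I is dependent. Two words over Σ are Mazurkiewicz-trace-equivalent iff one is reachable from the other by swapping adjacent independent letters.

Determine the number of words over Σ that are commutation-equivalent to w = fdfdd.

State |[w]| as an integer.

drop 0:f onto floor
drop 1:d onto floor
drop 2:f onto {0:f}
drop 3:d onto {1:d}
drop 4:d onto {3:d}
ground layer = {0:f, 1:d}
drop-orders for the pieces not yet dropped (sum over which currently-grounded one goes next):
  1 to go: {2} 1  {4} 1
  2 to go: {0,2} 1  {2,4} 2  {3,4} 1
  3 to go: {0,2,4} 3  {1,3,4} 1  {2,3,4} 3
  if 0:f drops first: 4 orders
  if 1:d drops first: 6 orders
heap linearizations: 10

10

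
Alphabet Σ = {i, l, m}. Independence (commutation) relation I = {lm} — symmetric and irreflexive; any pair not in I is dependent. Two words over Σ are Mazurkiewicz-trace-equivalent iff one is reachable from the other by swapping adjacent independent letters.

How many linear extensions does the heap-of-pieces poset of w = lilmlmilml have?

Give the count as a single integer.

drop 0:l onto floor
drop 1:i onto {0:l}
drop 2:l onto {1:i}
drop 3:m onto {1:i}
drop 4:l onto {2:l}
drop 5:m onto {3:m}
drop 6:i onto {4:l, 5:m}
drop 7:l onto {6:i}
drop 8:m onto {6:i}
drop 9:l onto {7:l}
ground layer = {0:l}
drop-orders for the pieces not yet dropped (sum over which currently-grounded one goes next):
  1 to go: {8} 1  {9} 1
  2 to go: {7,9} 1  {8,9} 2
  3 to go: {7,8,9} 3
  4 to go: {6,7,8,9} 3
  5 to go: {4,6,7,8,9} 3  {5,6,7,8,9} 3
  6 to go: {2,4,6,7,8,9} 3  {3,5,6,7,8,9} 3  {4,5,6,7,8,9} 6
  7 to go: {2,4,5,6,7,8,9} 9  {3,4,5,6,7,8,9} 9
  8 to go: {2,3,4,5,6,7,8,9} 18
  if 0:l drops first: 18 orders

18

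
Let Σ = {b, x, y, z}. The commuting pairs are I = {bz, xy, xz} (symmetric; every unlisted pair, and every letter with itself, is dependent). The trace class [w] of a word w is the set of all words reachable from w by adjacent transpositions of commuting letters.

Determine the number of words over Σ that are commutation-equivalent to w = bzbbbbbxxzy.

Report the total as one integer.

109

0(b) covers ∅
1(z) covers ∅
2(b) covers 0:b
3(b) covers 2:b
4(b) covers 3:b
5(b) covers 4:b
6(b) covers 5:b
7(x) covers 6:b
8(x) covers 7:x
9(z) covers 1:z
10(y) covers 6:b, 9:z
floor of heap: 0:b, 1:z
completions by unplaced set U, small U first (add the entries for U minus each lowest piece of U):
  |U|=1: {8}:1  {10}:1
  |U|=2: {7,8}:1  {8,10}:2  {9,10}:1
  |U|=3: {1,9,10}:1  {7,8,10}:3  {8,9,10}:3
  |U|=4: {1,8,9,10}:4  {6,7,8,10}:3  {7,8,9,10}:6
  |U|=5: {1,7,8,9,10}:10  {5,6,7,8,10}:3  {6,7,8,9,10}:9
  |U|=6: {1,6,7,8,9,10}:19  {4,5,6,7,8,10}:3  {5,6,7,8,9,10}:12
  |U|=7: {1,5,6,7,8,9,10}:31  {3,4,5,6,7,8,10}:3  {4,5,6,7,8,9,10}:15
  |U|=8: {1,4,5,6,7,8,9,10}:46  {2,3,4,5,6,7,8,10}:3  {3,4,5,6,7,8,9,10}:18
  |U|=9: {0,2,3,4,5,6,7,8,10}:3  {1,3,4,5,6,7,8,9,10}:64  {2,3,4,5,6,7,8,9,10}:21
  start at 0(b): 85
  start at 1(z): 24
sum over floor = 109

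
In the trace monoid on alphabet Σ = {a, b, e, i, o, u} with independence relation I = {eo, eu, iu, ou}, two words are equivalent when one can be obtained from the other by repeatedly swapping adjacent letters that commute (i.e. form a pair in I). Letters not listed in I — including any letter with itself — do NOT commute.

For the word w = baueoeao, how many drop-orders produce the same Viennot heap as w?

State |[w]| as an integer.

0(b) covers ∅
1(a) covers 0:b
2(u) covers 1:a
3(e) covers 1:a
4(o) covers 1:a
5(e) covers 3:e
6(a) covers 2:u, 4:o, 5:e
7(o) covers 6:a
floor of heap: 0:b
completions by unplaced set U, small U first (add the entries for U minus each lowest piece of U):
  |U|=1: {7}:1
  |U|=2: {6,7}:1
  |U|=3: {2,6,7}:1  {4,6,7}:1  {5,6,7}:1
  |U|=4: {2,4,6,7}:2  {2,5,6,7}:2  {3,5,6,7}:1  {4,5,6,7}:2
  |U|=5: {2,3,5,6,7}:3  {2,4,5,6,7}:6  {3,4,5,6,7}:3
  |U|=6: {2,3,4,5,6,7}:12
  start at 0(b): 12

12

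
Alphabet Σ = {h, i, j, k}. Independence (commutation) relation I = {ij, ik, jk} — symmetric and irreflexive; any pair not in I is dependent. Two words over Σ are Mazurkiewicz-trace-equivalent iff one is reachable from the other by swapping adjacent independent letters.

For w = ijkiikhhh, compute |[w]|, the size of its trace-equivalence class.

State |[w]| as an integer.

0(i) covers ∅
1(j) covers ∅
2(k) covers ∅
3(i) covers 0:i
4(i) covers 3:i
5(k) covers 2:k
6(h) covers 1:j, 4:i, 5:k
7(h) covers 6:h
8(h) covers 7:h
floor of heap: 0:i, 1:j, 2:k
completions by unplaced set U, small U first (add the entries for U minus each lowest piece of U):
  |U|=1: {8}:1
  |U|=2: {7,8}:1
  |U|=3: {6,7,8}:1
  |U|=4: {1,6,7,8}:1  {4,6,7,8}:1  {5,6,7,8}:1
  |U|=5: {1,4,6,7,8}:2  {1,5,6,7,8}:2  {2,5,6,7,8}:1  {3,4,6,7,8}:1  {4,5,6,7,8}:2
  |U|=6: {0,3,4,6,7,8}:1  {1,2,5,6,7,8}:3  {1,3,4,6,7,8}:3  {1,4,5,6,7,8}:6  {2,4,5,6,7,8}:3  {3,4,5,6,7,8}:3
  |U|=7: {0,1,3,4,6,7,8}:4  {0,3,4,5,6,7,8}:4  {1,2,4,5,6,7,8}:12  {1,3,4,5,6,7,8}:12  {2,3,4,5,6,7,8}:6
  start at 0(i): 30
  start at 1(j): 10
  start at 2(k): 20
sum over floor = 60

60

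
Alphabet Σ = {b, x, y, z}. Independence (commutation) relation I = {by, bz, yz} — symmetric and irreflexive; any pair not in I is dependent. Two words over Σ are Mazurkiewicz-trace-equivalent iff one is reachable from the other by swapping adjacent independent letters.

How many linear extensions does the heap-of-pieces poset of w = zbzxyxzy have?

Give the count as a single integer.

6

0(z) covers ∅
1(b) covers ∅
2(z) covers 0:z
3(x) covers 1:b, 2:z
4(y) covers 3:x
5(x) covers 4:y
6(z) covers 5:x
7(y) covers 5:x
floor of heap: 0:z, 1:b
completions by unplaced set U, small U first (add the entries for U minus each lowest piece of U):
  |U|=1: {6}:1  {7}:1
  |U|=2: {6,7}:2
  |U|=3: {5,6,7}:2
  |U|=4: {4,5,6,7}:2
  |U|=5: {3,4,5,6,7}:2
  |U|=6: {1,3,4,5,6,7}:2  {2,3,4,5,6,7}:2
  start at 0(z): 4
  start at 1(b): 2
sum over floor = 6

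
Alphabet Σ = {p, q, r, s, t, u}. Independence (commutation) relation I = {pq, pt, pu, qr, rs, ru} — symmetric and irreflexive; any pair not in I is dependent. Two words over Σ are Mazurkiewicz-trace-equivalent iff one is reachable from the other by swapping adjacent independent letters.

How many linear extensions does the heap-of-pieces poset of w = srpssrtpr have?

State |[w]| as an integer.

12

piece 0:s — minimal
piece 1:r — minimal
piece 2:p rests on {0:s, 1:r}
piece 3:s rests on {2:p}
piece 4:s rests on {3:s}
piece 5:r rests on {2:p}
piece 6:t rests on {4:s, 5:r}
piece 7:p rests on {4:s, 5:r}
piece 8:r rests on {6:t, 7:p}
minimal pieces: {0:s, 1:r}
ways to finish when only these pieces remain (= sum over removing one remaining piece with nothing left below it):
  1 left: {8}→1
  2 left: {6,8}→1  {7,8}→1
  3 left: {6,7,8}→2
  4 left: {4,6,7,8}→2  {5,6,7,8}→2
  5 left: {3,4,6,7,8}→2  {4,5,6,7,8}→4
  6 left: {3,4,5,6,7,8}→6
  7 left: {2,3,4,5,6,7,8}→6
  placing 0:s first → 6 extensions
  placing 1:r first → 6 extensions
total linear extensions = 12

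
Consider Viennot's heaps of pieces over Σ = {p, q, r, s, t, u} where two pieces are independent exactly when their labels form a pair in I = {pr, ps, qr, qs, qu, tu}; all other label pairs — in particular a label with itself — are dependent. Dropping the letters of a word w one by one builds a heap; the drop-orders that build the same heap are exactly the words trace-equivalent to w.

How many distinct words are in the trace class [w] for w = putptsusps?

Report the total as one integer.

drop 0:p onto floor
drop 1:u onto {0:p}
drop 2:t onto {0:p}
drop 3:p onto {1:u, 2:t}
drop 4:t onto {3:p}
drop 5:s onto {4:t}
drop 6:u onto {5:s}
drop 7:s onto {6:u}
drop 8:p onto {6:u}
drop 9:s onto {7:s}
ground layer = {0:p}
drop-orders for the pieces not yet dropped (sum over which currently-grounded one goes next):
  1 to go: {8} 1  {9} 1
  2 to go: {7,9} 1  {8,9} 2
  3 to go: {7,8,9} 3
  4 to go: {6,7,8,9} 3
  5 to go: {5,6,7,8,9} 3
  6 to go: {4,5,6,7,8,9} 3
  7 to go: {3,4,5,6,7,8,9} 3
  8 to go: {1,3,4,5,6,7,8,9} 3  {2,3,4,5,6,7,8,9} 3
  if 0:p drops first: 6 orders

6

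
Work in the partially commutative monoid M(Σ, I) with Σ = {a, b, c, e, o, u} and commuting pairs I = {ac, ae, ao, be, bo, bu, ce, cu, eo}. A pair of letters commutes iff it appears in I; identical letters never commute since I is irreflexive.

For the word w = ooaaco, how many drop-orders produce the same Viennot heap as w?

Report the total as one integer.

piece 0:o — minimal
piece 1:o rests on {0:o}
piece 2:a — minimal
piece 3:a rests on {2:a}
piece 4:c rests on {1:o}
piece 5:o rests on {4:c}
minimal pieces: {0:o, 2:a}
ways to finish when only these pieces remain (= sum over removing one remaining piece with nothing left below it):
  1 left: {3}→1  {5}→1
  2 left: {2,3}→1  {3,5}→2  {4,5}→1
  3 left: {1,4,5}→1  {2,3,5}→3  {3,4,5}→3
  4 left: {0,1,4,5}→1  {1,3,4,5}→4  {2,3,4,5}→6
  placing 0:o first → 10 extensions
  placing 2:a first → 5 extensions
total linear extensions = 15

15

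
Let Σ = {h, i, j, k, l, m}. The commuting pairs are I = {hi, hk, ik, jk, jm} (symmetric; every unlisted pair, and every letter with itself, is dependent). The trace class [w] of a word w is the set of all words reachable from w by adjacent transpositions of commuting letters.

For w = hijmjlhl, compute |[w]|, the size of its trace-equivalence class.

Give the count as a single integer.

piece 0:h — minimal
piece 1:i — minimal
piece 2:j rests on {0:h, 1:i}
piece 3:m rests on {0:h, 1:i}
piece 4:j rests on {2:j}
piece 5:l rests on {3:m, 4:j}
piece 6:h rests on {5:l}
piece 7:l rests on {6:h}
minimal pieces: {0:h, 1:i}
ways to finish when only these pieces remain (= sum over removing one remaining piece with nothing left below it):
  1 left: {7}→1
  2 left: {6,7}→1
  3 left: {5,6,7}→1
  4 left: {3,5,6,7}→1  {4,5,6,7}→1
  5 left: {2,4,5,6,7}→1  {3,4,5,6,7}→2
  6 left: {2,3,4,5,6,7}→3
  placing 0:h first → 3 extensions
  placing 1:i first → 3 extensions
total linear extensions = 6

6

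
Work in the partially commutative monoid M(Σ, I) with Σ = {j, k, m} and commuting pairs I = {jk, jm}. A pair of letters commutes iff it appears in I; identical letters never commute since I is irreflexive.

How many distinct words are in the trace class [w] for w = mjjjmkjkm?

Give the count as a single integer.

126

drop 0:m onto floor
drop 1:j onto floor
drop 2:j onto {1:j}
drop 3:j onto {2:j}
drop 4:m onto {0:m}
drop 5:k onto {4:m}
drop 6:j onto {3:j}
drop 7:k onto {5:k}
drop 8:m onto {7:k}
ground layer = {0:m, 1:j}
drop-orders for the pieces not yet dropped (sum over which currently-grounded one goes next):
  1 to go: {6} 1  {8} 1
  2 to go: {3,6} 1  {6,8} 2  {7,8} 1
  3 to go: {2,3,6} 1  {3,6,8} 3  {5,7,8} 1  {6,7,8} 3
  4 to go: {1,2,3,6} 1  {2,3,6,8} 4  {3,6,7,8} 6  {4,5,7,8} 1  {5,6,7,8} 4
  5 to go: {0,4,5,7,8} 1  {1,2,3,6,8} 5  {2,3,6,7,8} 10  {3,5,6,7,8} 10  {4,5,6,7,8} 5
  6 to go: {0,4,5,6,7,8} 6  {1,2,3,6,7,8} 15  {2,3,5,6,7,8} 20  {3,4,5,6,7,8} 15
  7 to go: {0,3,4,5,6,7,8} 21  {1,2,3,5,6,7,8} 35  {2,3,4,5,6,7,8} 35
  if 0:m drops first: 70 orders
  if 1:j drops first: 56 orders
heap linearizations: 126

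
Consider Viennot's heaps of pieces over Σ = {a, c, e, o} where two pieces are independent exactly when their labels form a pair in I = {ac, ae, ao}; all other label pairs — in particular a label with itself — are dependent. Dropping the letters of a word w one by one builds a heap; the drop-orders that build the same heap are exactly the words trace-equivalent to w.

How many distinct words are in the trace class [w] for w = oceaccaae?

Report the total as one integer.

#0=o has no predecessor
#1=c depends on [0:o]
#2=e depends on [1:c]
#3=a has no predecessor
#4=c depends on [2:e]
#5=c depends on [4:c]
#6=a depends on [3:a]
#7=a depends on [6:a]
#8=e depends on [5:c]
sources: [0:o, 3:a]
N(rest) = Σ N(rest − s) over sources s of rest; N(one piece) = 1:
  size 1 → [7]=1  [8]=1
  size 2 → [5,8]=1  [6,7]=1  [7,8]=2
  size 3 → [3,6,7]=1  [4,5,8]=1  [5,7,8]=3  [6,7,8]=3
  size 4 → [2,4,5,8]=1  [3,6,7,8]=4  [4,5,7,8]=4  [5,6,7,8]=6
  size 5 → [1,2,4,5,8]=1  [2,4,5,7,8]=5  [3,5,6,7,8]=10  [4,5,6,7,8]=10
  size 6 → [0,1,2,4,5,8]=1  [1,2,4,5,7,8]=6  [2,4,5,6,7,8]=15  [3,4,5,6,7,8]=20
  size 7 → [0,1,2,4,5,7,8]=7  [1,2,4,5,6,7,8]=21  [2,3,4,5,6,7,8]=35
  first=0(o) contributes 56
  first=3(a) contributes 28
|[w]| = 84

84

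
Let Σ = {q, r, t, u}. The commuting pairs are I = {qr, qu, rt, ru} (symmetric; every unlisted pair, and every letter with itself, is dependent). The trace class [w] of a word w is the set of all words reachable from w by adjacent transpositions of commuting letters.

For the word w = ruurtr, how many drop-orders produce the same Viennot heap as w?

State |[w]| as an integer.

drop 0:r onto floor
drop 1:u onto floor
drop 2:u onto {1:u}
drop 3:r onto {0:r}
drop 4:t onto {2:u}
drop 5:r onto {3:r}
ground layer = {0:r, 1:u}
drop-orders for the pieces not yet dropped (sum over which currently-grounded one goes next):
  1 to go: {4} 1  {5} 1
  2 to go: {2,4} 1  {3,5} 1  {4,5} 2
  3 to go: {0,3,5} 1  {1,2,4} 1  {2,4,5} 3  {3,4,5} 3
  4 to go: {0,3,4,5} 4  {1,2,4,5} 4  {2,3,4,5} 6
  if 0:r drops first: 10 orders
  if 1:u drops first: 10 orders
heap linearizations: 20

20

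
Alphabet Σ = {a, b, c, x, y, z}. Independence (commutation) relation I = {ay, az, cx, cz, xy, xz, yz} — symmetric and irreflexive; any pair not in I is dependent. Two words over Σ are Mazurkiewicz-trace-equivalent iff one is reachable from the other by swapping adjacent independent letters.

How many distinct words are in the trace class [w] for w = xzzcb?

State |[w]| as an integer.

drop 0:x onto floor
drop 1:z onto floor
drop 2:z onto {1:z}
drop 3:c onto floor
drop 4:b onto {0:x, 2:z, 3:c}
ground layer = {0:x, 1:z, 3:c}
drop-orders for the pieces not yet dropped (sum over which currently-grounded one goes next):
  1 to go: {4} 1
  2 to go: {0,4} 1  {2,4} 1  {3,4} 1
  3 to go: {0,2,4} 2  {0,3,4} 2  {1,2,4} 1  {2,3,4} 2
  if 0:x drops first: 3 orders
  if 1:z drops first: 6 orders
  if 3:c drops first: 3 orders
heap linearizations: 12

12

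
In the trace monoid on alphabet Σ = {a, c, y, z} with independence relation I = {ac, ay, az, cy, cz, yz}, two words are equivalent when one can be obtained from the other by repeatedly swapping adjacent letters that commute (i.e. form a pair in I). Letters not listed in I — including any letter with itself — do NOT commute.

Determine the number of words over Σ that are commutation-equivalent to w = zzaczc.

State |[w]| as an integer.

60

drop 0:z onto floor
drop 1:z onto {0:z}
drop 2:a onto floor
drop 3:c onto floor
drop 4:z onto {1:z}
drop 5:c onto {3:c}
ground layer = {0:z, 2:a, 3:c}
drop-orders for the pieces not yet dropped (sum over which currently-grounded one goes next):
  1 to go: {2} 1  {4} 1  {5} 1
  2 to go: {1,4} 1  {2,4} 2  {2,5} 2  {3,5} 1  {4,5} 2
  3 to go: {0,1,4} 1  {1,2,4} 3  {1,4,5} 3  {2,3,5} 3  {2,4,5} 6  {3,4,5} 3
  4 to go: {0,1,2,4} 4  {0,1,4,5} 4  {1,2,4,5} 12  {1,3,4,5} 6  {2,3,4,5} 12
  if 0:z drops first: 30 orders
  if 2:a drops first: 10 orders
  if 3:c drops first: 20 orders
heap linearizations: 60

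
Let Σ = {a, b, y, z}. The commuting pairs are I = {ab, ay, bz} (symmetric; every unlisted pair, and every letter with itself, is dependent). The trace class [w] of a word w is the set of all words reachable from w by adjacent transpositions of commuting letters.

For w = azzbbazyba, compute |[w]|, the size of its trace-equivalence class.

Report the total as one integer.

70

#0=a has no predecessor
#1=z depends on [0:a]
#2=z depends on [1:z]
#3=b has no predecessor
#4=b depends on [3:b]
#5=a depends on [2:z]
#6=z depends on [5:a]
#7=y depends on [4:b, 6:z]
#8=b depends on [7:y]
#9=a depends on [6:z]
sources: [0:a, 3:b]
N(rest) = Σ N(rest − s) over sources s of rest; N(one piece) = 1:
  size 1 → [8]=1  [9]=1
  size 2 → [7,8]=1  [8,9]=2
  size 3 → [4,7,8]=1  [7,8,9]=3
  size 4 → [3,4,7,8]=1  [4,7,8,9]=4  [6,7,8,9]=3
  size 5 → [3,4,7,8,9]=5  [4,6,7,8,9]=7  [5,6,7,8,9]=3
  size 6 → [2,5,6,7,8,9]=3  [3,4,6,7,8,9]=12  [4,5,6,7,8,9]=10
  size 7 → [1,2,5,6,7,8,9]=3  [2,4,5,6,7,8,9]=13  [3,4,5,6,7,8,9]=22
  size 8 → [0,1,2,5,6,7,8,9]=3  [1,2,4,5,6,7,8,9]=16  [2,3,4,5,6,7,8,9]=35
  first=0(a) contributes 51
  first=3(b) contributes 19
|[w]| = 70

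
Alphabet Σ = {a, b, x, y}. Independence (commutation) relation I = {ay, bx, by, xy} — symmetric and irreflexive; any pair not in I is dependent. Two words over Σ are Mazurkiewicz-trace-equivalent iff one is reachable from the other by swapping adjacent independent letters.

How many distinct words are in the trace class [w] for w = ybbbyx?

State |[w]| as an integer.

piece 0:y — minimal
piece 1:b — minimal
piece 2:b rests on {1:b}
piece 3:b rests on {2:b}
piece 4:y rests on {0:y}
piece 5:x — minimal
minimal pieces: {0:y, 1:b, 5:x}
ways to finish when only these pieces remain (= sum over removing one remaining piece with nothing left below it):
  1 left: {3}→1  {4}→1  {5}→1
  2 left: {0,4}→1  {2,3}→1  {3,4}→2  {3,5}→2  {4,5}→2
  3 left: {0,3,4}→3  {0,4,5}→3  {1,2,3}→1  {2,3,4}→3  {2,3,5}→3  {3,4,5}→6
  4 left: {0,2,3,4}→6  {0,3,4,5}→12  {1,2,3,4}→4  {1,2,3,5}→4  {2,3,4,5}→12
  placing 0:y first → 20 extensions
  placing 1:b first → 30 extensions
  placing 5:x first → 10 extensions
total linear extensions = 60

60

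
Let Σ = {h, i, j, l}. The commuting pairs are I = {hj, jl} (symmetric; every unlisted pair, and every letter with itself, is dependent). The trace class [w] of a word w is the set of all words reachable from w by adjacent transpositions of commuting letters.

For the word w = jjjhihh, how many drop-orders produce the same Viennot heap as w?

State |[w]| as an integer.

drop 0:j onto floor
drop 1:j onto {0:j}
drop 2:j onto {1:j}
drop 3:h onto floor
drop 4:i onto {2:j, 3:h}
drop 5:h onto {4:i}
drop 6:h onto {5:h}
ground layer = {0:j, 3:h}
drop-orders for the pieces not yet dropped (sum over which currently-grounded one goes next):
  1 to go: {6} 1
  2 to go: {5,6} 1
  3 to go: {4,5,6} 1
  4 to go: {2,4,5,6} 1  {3,4,5,6} 1
  5 to go: {1,2,4,5,6} 1  {2,3,4,5,6} 2
  if 0:j drops first: 3 orders
  if 3:h drops first: 1 orders
heap linearizations: 4

4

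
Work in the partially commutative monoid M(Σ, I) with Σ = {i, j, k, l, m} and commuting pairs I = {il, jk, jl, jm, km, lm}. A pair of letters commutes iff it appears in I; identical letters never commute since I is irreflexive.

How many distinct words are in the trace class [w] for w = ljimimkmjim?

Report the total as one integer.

78

piece 0:l — minimal
piece 1:j — minimal
piece 2:i rests on {1:j}
piece 3:m rests on {2:i}
piece 4:i rests on {3:m}
piece 5:m rests on {4:i}
piece 6:k rests on {0:l, 4:i}
piece 7:m rests on {5:m}
piece 8:j rests on {4:i}
piece 9:i rests on {6:k, 7:m, 8:j}
piece 10:m rests on {9:i}
minimal pieces: {0:l, 1:j}
ways to finish when only these pieces remain (= sum over removing one remaining piece with nothing left below it):
  1 left: {10}→1
  2 left: {9,10}→1
  3 left: {6,9,10}→1  {7,9,10}→1  {8,9,10}→1
  4 left: {0,6,9,10}→1  {5,7,9,10}→1  {6,7,9,10}→2  {6,8,9,10}→2  {7,8,9,10}→2
  5 left: {0,6,7,9,10}→3  {0,6,8,9,10}→3  {5,6,7,9,10}→3  {5,7,8,9,10}→3  {6,7,8,9,10}→6
  6 left: {0,5,6,7,9,10}→6  {0,6,7,8,9,10}→12  {5,6,7,8,9,10}→12
  7 left: {0,5,6,7,8,9,10}→30  {4,5,6,7,8,9,10}→12
  8 left: {0,4,5,6,7,8,9,10}→42  {3,4,5,6,7,8,9,10}→12
  9 left: {0,3,4,5,6,7,8,9,10}→54  {2,3,4,5,6,7,8,9,10}→12
  placing 0:l first → 12 extensions
  placing 1:j first → 66 extensions
total linear extensions = 78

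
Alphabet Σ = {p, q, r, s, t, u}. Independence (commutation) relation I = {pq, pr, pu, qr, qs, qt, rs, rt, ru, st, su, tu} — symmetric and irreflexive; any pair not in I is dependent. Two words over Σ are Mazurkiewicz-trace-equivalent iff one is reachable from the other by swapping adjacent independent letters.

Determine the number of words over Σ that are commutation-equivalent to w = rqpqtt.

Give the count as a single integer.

#0=r has no predecessor
#1=q has no predecessor
#2=p has no predecessor
#3=q depends on [1:q]
#4=t depends on [2:p]
#5=t depends on [4:t]
sources: [0:r, 1:q, 2:p]
N(rest) = Σ N(rest − s) over sources s of rest; N(one piece) = 1:
  size 1 → [0]=1  [3]=1  [5]=1
  size 2 → [0,3]=2  [0,5]=2  [1,3]=1  [3,5]=2  [4,5]=1
  size 3 → [0,1,3]=3  [0,3,5]=6  [0,4,5]=3  [1,3,5]=3  [2,4,5]=1  [3,4,5]=3
  size 4 → [0,1,3,5]=12  [0,2,4,5]=4  [0,3,4,5]=12  [1,3,4,5]=6  [2,3,4,5]=4
  first=0(r) contributes 10
  first=1(q) contributes 20
  first=2(p) contributes 30
|[w]| = 60

60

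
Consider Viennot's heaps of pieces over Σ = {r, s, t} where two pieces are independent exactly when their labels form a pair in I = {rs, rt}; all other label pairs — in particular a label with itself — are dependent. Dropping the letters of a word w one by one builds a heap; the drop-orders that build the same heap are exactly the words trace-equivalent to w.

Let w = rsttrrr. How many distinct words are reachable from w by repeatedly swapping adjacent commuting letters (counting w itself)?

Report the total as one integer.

piece 0:r — minimal
piece 1:s — minimal
piece 2:t rests on {1:s}
piece 3:t rests on {2:t}
piece 4:r rests on {0:r}
piece 5:r rests on {4:r}
piece 6:r rests on {5:r}
minimal pieces: {0:r, 1:s}
ways to finish when only these pieces remain (= sum over removing one remaining piece with nothing left below it):
  1 left: {3}→1  {6}→1
  2 left: {2,3}→1  {3,6}→2  {5,6}→1
  3 left: {1,2,3}→1  {2,3,6}→3  {3,5,6}→3  {4,5,6}→1
  4 left: {0,4,5,6}→1  {1,2,3,6}→4  {2,3,5,6}→6  {3,4,5,6}→4
  5 left: {0,3,4,5,6}→5  {1,2,3,5,6}→10  {2,3,4,5,6}→10
  placing 0:r first → 20 extensions
  placing 1:s first → 15 extensions
total linear extensions = 35

35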